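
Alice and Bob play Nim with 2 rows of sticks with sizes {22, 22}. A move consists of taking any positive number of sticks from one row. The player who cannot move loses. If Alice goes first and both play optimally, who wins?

Bitwise XOR of the heap sizes:
  10110  (22)
  10110  (22)
  -----
  00000  (0)
The nim-sum is 0, so this is a P-position: the player to move is in a losing position under optimal play; Alice is about to move from it and so loses — Bob wins.

Bob wins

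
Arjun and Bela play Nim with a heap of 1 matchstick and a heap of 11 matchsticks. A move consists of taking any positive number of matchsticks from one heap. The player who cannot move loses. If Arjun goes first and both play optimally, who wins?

Arjun wins

Nim-sum: 1 XOR 11 = 10.
The nim-sum is 10 ≠ 0, so this is an N-position: the player to move can win; Arjun has a winning move.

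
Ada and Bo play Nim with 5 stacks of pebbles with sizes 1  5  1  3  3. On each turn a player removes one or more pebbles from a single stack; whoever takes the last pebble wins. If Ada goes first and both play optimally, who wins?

Ada wins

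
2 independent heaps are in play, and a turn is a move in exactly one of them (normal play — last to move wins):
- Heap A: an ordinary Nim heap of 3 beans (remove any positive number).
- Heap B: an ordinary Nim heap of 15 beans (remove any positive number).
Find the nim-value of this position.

12

Heap A is a plain Nim heap of size 3, so its Grundy value is 3.
Heap B is a plain Nim heap of size 15, so its Grundy value is 15.
By the Sprague-Grundy theorem, the Grundy value of a sum of independent games is the XOR of the component values.
Combined value = 3 XOR 15 = 12.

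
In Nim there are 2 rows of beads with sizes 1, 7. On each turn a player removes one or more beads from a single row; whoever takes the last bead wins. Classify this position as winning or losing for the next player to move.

Compute the nim-sum pairwise:
1 ⊕ 7 = 6
The nim-sum is 6 ≠ 0, so this is an N-position: the player to move can win.

Winning position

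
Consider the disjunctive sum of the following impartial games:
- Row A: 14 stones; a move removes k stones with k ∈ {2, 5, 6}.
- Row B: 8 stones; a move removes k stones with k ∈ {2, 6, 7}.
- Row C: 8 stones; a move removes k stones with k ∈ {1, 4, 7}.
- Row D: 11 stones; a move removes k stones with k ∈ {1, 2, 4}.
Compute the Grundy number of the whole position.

For row A, compute g(0), g(1), … with moves {2, 5, 6}:
k:     0  1  2  3  4  5  6  7  8  9 10 11 12 13 14
g(k):  0  0  1  1  0  2  1  3  0  2  1  0  0  1  1
So g(14) = 1.
Build the Grundy sequence for row B with g(k) = mex{g(k−s) : s ∈ {2, 6, 7}, s ≤ k}:
g(0) = mex{} = 0
g(1) = mex{} = 0
g(2) = mex{0} = 1
g(3) = mex{0} = 1
g(4) = mex{1} = 0
g(5) = mex{1} = 0
g(6) = mex{0} = 1
g(7) = mex{0} = 1
g(8) = mex{0,1} = 2
So g(8) = 2.
Grundy values for row C (subtraction set {1, 4, 7}):
g(0) = mex{} = 0
g(1) = mex{0} = 1
g(2) = mex{1} = 0
g(3) = mex{0} = 1
g(4) = mex{0,1} = 2
g(5) = mex{1,2} = 0
g(6) = mex{0} = 1
g(7) = mex{0,1} = 2
g(8) = mex{1,2} = 0
So g(8) = 0.
Grundy values for row D (subtraction set {1, 2, 4}):
k:     0  1  2  3  4  5  6  7  8  9 10 11
g(k):  0  1  2  0  1  2  0  1  2  0  1  2
So g(11) = 2.
By the Sprague-Grundy theorem, the Grundy value of a sum of independent games is the XOR of the component values.
Combined value = 1 XOR 2 XOR 0 XOR 2 = 1.

1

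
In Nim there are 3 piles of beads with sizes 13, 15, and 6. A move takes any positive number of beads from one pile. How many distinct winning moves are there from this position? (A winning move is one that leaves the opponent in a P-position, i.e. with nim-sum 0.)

3

In binary:
  1101  (13)
  1111  (15)
  0110  (6)
  ----
  0100  (4)
The overall nim-sum is X = 4. A pile of size p has a winning move iff p XOR X < p (reduce it to p XOR X).
  13: 13 XOR 4 = 9 < 13 — winning move (to 9).
  15: 15 XOR 4 = 11 < 15 — winning move (to 11).
  6: 6 XOR 4 = 2 < 6 — winning move (to 2).
That gives 3 winning moves.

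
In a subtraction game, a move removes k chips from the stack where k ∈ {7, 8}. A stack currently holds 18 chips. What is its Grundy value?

Build the Grundy sequence with g(k) = mex{g(k−s) : s ∈ {7, 8}, s ≤ k}:
k:     0  1  2  3  4  5  6  7  8  9 10 11 12 13 14 15 16 17 18
g(k):  0  0  0  0  0  0  0  1  1  1  1  1  1  1  2  0  0  0  0
So g(18) = 0.

0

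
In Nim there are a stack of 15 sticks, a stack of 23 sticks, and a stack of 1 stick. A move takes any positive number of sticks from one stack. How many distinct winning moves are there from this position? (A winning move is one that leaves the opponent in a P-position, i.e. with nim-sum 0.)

In binary:
  01111  (15)
  10111  (23)
  00001  (1)
  -----
  11001  (25)
The overall nim-sum is X = 25. A stack of size p has a winning move iff p XOR X < p (reduce it to p XOR X).
  15: 15 XOR 25 = 22 ≥ 15 — no move.
  23: 23 XOR 25 = 14 < 23 — winning move (to 14).
  1: 1 XOR 25 = 24 ≥ 1 — no move.
That gives 1 winning move.

1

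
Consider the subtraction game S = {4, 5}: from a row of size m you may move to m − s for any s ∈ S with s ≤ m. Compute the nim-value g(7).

Build the Grundy sequence with g(k) = mex{g(k−s) : s ∈ {4, 5}, s ≤ k}:
k:     0  1  2  3  4  5  6  7
g(k):  0  0  0  0  1  1  1  1
So g(7) = 1.

1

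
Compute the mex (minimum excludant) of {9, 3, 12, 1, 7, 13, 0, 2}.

4

The values 0, 1, 2, 3 are all present; 4 is the first non-negative integer missing from the set.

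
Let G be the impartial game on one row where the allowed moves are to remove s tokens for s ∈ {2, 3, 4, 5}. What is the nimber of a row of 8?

0

Build the Grundy sequence with g(k) = mex{g(k−s) : s ∈ {2, 3, 4, 5}, s ≤ k}:
k:     0  1  2  3  4  5  6  7  8
g(k):  0  0  1  1  2  2  3  0  0
So g(8) = 0.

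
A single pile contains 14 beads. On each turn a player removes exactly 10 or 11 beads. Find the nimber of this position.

Grundy values for subtraction set {10, 11}:
g(0) = mex{} = 0
g(1) = mex{} = 0
g(2) = mex{} = 0
g(3) = mex{} = 0
g(4) = mex{} = 0
g(5) = mex{} = 0
g(6) = mex{} = 0
g(7) = mex{} = 0
g(8) = mex{} = 0
g(9) = mex{} = 0
g(10) = mex{0} = 1
g(11) = mex{0} = 1
g(12) = mex{0} = 1
g(13) = mex{0} = 1
g(14) = mex{0} = 1
So g(14) = 1.

1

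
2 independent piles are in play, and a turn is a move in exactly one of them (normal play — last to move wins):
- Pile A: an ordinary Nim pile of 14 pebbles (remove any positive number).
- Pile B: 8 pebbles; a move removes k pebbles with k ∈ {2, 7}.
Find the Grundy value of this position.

12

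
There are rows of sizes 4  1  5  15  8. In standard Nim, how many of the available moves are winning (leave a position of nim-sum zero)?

Nim-sum: 4 ^ 1 ^ 5 ^ 15 ^ 8 = 7.
The overall nim-sum is X = 7. A row of size p has a winning move iff p XOR X < p (reduce it to p XOR X).
  4: 4 XOR 7 = 3 < 4 — winning move (to 3).
  1: 1 XOR 7 = 6 ≥ 1 — no move.
  5: 5 XOR 7 = 2 < 5 — winning move (to 2).
  15: 15 XOR 7 = 8 < 15 — winning move (to 8).
  8: 8 XOR 7 = 15 ≥ 8 — no move.
That gives 3 winning moves.

3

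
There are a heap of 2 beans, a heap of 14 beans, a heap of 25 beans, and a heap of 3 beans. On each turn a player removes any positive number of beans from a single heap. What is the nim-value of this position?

22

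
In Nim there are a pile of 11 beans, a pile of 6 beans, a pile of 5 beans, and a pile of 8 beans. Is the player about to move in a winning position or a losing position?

In binary:
  1011  (11)
  0110  (6)
  0101  (5)
  1000  (8)
  ----
  0000  (0)
The nim-sum is 0, so this is a P-position: the player to move is in a losing position under optimal play.

Losing position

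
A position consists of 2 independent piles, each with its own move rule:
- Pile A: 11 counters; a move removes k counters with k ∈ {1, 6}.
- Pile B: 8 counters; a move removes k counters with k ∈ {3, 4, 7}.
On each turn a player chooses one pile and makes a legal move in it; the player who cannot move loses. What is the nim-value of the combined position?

2

For pile A, compute g(0), g(1), … with moves {1, 6}:
g(0) = mex{} = 0
g(1) = mex{0} = 1
g(2) = mex{1} = 0
g(3) = mex{0} = 1
g(4) = mex{1} = 0
g(5) = mex{0} = 1
g(6) = mex{0,1} = 2
g(7) = mex{1,2} = 0
g(8) = mex{0} = 1
g(9) = mex{1} = 0
g(10) = mex{0} = 1
g(11) = mex{1} = 0
So g(11) = 0.
Grundy values for pile B (subtraction set {3, 4, 7}):
k:     0  1  2  3  4  5  6  7  8
g(k):  0  0  0  1  1  1  2  2  2
So g(8) = 2.
The value of a disjunctive sum is the nim-sum of the parts.
Combined value = 0 XOR 2 = 2.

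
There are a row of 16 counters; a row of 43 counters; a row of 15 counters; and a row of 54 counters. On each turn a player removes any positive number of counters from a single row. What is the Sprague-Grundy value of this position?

2

Compute the nim-sum pairwise:
16 ^ 43 = 59
59 ^ 15 = 52
52 ^ 54 = 2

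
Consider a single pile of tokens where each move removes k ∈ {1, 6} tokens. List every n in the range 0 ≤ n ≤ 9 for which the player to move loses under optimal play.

0, 2, 4, 7, 9

Build the Grundy sequence with g(k) = mex{g(k−s) : s ∈ {1, 6}, s ≤ k}:
k:     0  1  2  3  4  5  6  7  8  9
g(k):  0  1  0  1  0  1  2  0  1  0
The P-positions (g = 0) in 0..9 are 0, 2, 4, 7, 9.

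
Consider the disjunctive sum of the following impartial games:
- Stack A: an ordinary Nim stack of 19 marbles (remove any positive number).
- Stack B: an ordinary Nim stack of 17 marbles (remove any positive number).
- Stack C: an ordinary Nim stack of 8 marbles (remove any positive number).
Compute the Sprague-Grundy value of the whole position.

10

Stack A is a plain Nim stack of size 19, so its Grundy value is 19.
Stack B is a plain Nim stack of size 17, so its Grundy value is 17.
Stack C is a plain Nim stack of size 8, so its Grundy value is 8.
By the Sprague-Grundy theorem, the Grundy value of a sum of independent games is the XOR of the component values.
Combined value = 19 ⊕ 17 ⊕ 8 = 10.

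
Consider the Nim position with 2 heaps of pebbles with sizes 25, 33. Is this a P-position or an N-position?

N-position

Nim-sum: 25 ^ 33 = 56.
The nim-sum is 56 ≠ 0, so this is an N-position: the player to move can win.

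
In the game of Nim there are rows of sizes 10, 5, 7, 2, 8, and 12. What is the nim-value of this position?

Compute the nim-sum pairwise:
10 ^ 5 = 15
15 ^ 7 = 8
8 ^ 2 = 10
10 ^ 8 = 2
2 ^ 12 = 14

14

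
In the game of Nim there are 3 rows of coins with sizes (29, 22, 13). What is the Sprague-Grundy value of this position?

Bitwise XOR of the heap sizes:
  11101  (29)
  10110  (22)
  01101  (13)
  -----
  00110  (6)

6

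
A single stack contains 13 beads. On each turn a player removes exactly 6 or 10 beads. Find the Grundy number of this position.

Build the Grundy sequence with g(k) = mex{g(k−s) : s ∈ {6, 10}, s ≤ k}:
g(0) = mex{} = 0
g(1) = mex{} = 0
g(2) = mex{} = 0
g(3) = mex{} = 0
g(4) = mex{} = 0
g(5) = mex{} = 0
g(6) = mex{0} = 1
g(7) = mex{0} = 1
g(8) = mex{0} = 1
g(9) = mex{0} = 1
g(10) = mex{0} = 1
g(11) = mex{0} = 1
g(12) = mex{0,1} = 2
g(13) = mex{0,1} = 2
So g(13) = 2.

2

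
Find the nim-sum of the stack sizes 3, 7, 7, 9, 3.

Bitwise XOR of the heap sizes:
  0011  (3)
  0111  (7)
  0111  (7)
  1001  (9)
  0011  (3)
  ----
  1001  (9)

9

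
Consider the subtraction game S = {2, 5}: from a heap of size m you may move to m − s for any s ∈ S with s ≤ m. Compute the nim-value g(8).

0

Grundy values for subtraction set {2, 5}:
g(0) = mex{} = 0
g(1) = mex{} = 0
g(2) = mex{0} = 1
g(3) = mex{0} = 1
g(4) = mex{1} = 0
g(5) = mex{0,1} = 2
g(6) = mex{0} = 1
g(7) = mex{1,2} = 0
g(8) = mex{1} = 0
So g(8) = 0.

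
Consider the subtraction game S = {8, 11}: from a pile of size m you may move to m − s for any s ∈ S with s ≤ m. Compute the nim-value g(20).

0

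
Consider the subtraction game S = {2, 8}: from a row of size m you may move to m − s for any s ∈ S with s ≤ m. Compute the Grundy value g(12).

1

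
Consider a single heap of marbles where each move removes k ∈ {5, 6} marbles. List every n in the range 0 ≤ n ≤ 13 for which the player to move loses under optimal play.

Grundy values for subtraction set {5, 6}:
k:     0  1  2  3  4  5  6  7  8  9 10 11 12 13
g(k):  0  0  0  0  0  1  1  1  1  1  2  0  0  0
The P-positions (g = 0) in 0..13 are 0, 1, 2, 3, 4, 11, 12, 13.

0, 1, 2, 3, 4, 11, 12, 13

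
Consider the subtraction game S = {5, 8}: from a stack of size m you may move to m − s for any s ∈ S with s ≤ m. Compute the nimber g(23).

2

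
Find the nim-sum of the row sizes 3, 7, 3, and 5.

In binary:
  011  (3)
  111  (7)
  011  (3)
  101  (5)
  ---
  010  (2)

2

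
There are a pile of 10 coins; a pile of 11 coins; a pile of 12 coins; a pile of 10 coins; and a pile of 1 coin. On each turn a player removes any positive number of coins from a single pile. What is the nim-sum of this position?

6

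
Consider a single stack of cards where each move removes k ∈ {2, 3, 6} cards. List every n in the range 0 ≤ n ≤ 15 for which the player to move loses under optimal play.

0, 1, 5, 9, 10, 14

Compute g(0), g(1), … for moves {2, 3, 6}:
k:     0  1  2  3  4  5  6  7  8  9 10 11 12 13 14 15
g(k):  0  0  1  1  2  0  3  1  2  0  0  1  1  2  0  3
The P-positions (g = 0) in 0..15 are 0, 1, 5, 9, 10, 14.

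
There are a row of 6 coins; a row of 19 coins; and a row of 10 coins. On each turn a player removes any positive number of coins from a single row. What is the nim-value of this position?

Nim-sum: 6 ⊕ 19 ⊕ 10 = 31.

31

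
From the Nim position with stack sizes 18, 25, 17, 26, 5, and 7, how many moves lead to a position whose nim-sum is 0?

Compute the nim-sum pairwise:
18 ^ 25 = 11
11 ^ 17 = 26
26 ^ 26 = 0
0 ^ 5 = 5
5 ^ 7 = 2
The overall nim-sum is X = 2. A stack of size p has a winning move iff p XOR X < p (reduce it to p XOR X).
  18: 18 XOR 2 = 16 < 18 — winning move (to 16).
  25: 25 XOR 2 = 27 ≥ 25 — no move.
  17: 17 XOR 2 = 19 ≥ 17 — no move.
  26: 26 XOR 2 = 24 < 26 — winning move (to 24).
  5: 5 XOR 2 = 7 ≥ 5 — no move.
  7: 7 XOR 2 = 5 < 7 — winning move (to 5).
That gives 3 winning moves.

3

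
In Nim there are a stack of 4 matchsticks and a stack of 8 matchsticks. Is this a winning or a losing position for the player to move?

Nim-sum: 4 ^ 8 = 12.
The nim-sum is 12 ≠ 0, so this is an N-position: the player to move can win.

Winning position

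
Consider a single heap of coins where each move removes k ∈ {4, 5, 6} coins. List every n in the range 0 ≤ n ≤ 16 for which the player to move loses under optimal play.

0, 1, 2, 3, 10, 11, 12, 13

Build the Grundy sequence with g(k) = mex{g(k−s) : s ∈ {4, 5, 6}, s ≤ k}:
k:     0  1  2  3  4  5  6  7  8  9 10 11 12 13 14 15 16
g(k):  0  0  0  0  1  1  1  1  2  2  0  0  0  0  1  1  1
The P-positions (g = 0) in 0..16 are 0, 1, 2, 3, 10, 11, 12, 13.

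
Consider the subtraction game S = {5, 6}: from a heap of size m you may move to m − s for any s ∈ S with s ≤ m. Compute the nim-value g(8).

1

Compute g(0), g(1), … for moves {5, 6}:
k:     0  1  2  3  4  5  6  7  8
g(k):  0  0  0  0  0  1  1  1  1
So g(8) = 1.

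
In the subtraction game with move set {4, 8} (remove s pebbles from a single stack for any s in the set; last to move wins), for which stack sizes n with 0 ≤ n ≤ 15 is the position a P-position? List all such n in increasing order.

0, 1, 2, 3, 12, 13, 14, 15

Build the Grundy sequence with g(k) = mex{g(k−s) : s ∈ {4, 8}, s ≤ k}:
k:     0  1  2  3  4  5  6  7  8  9 10 11 12 13 14 15
g(k):  0  0  0  0  1  1  1  1  2  2  2  2  0  0  0  0
The P-positions (g = 0) in 0..15 are 0, 1, 2, 3, 12, 13, 14, 15.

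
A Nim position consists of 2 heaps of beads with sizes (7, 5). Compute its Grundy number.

Compute the nim-sum pairwise:
7 ^ 5 = 2

2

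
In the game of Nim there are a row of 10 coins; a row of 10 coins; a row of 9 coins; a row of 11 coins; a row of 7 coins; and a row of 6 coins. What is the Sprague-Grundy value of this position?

3

Write each in binary and XOR column by column:
  1010  (10)
  1010  (10)
  1001  (9)
  1011  (11)
  0111  (7)
  0110  (6)
  ----
  0011  (3)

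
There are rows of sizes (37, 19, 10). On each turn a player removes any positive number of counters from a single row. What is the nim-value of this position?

Compute the nim-sum pairwise:
37 ⊕ 19 = 54
54 ⊕ 10 = 60

60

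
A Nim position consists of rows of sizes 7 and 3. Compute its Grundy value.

In binary:
  111  (7)
  011  (3)
  ---
  100  (4)

4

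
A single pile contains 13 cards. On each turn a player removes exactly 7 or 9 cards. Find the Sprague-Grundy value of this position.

1

Build the Grundy sequence with g(k) = mex{g(k−s) : s ∈ {7, 9}, s ≤ k}:
g(0) = mex{} = 0
g(1) = mex{} = 0
g(2) = mex{} = 0
g(3) = mex{} = 0
g(4) = mex{} = 0
g(5) = mex{} = 0
g(6) = mex{} = 0
g(7) = mex{0} = 1
g(8) = mex{0} = 1
g(9) = mex{0} = 1
g(10) = mex{0} = 1
g(11) = mex{0} = 1
g(12) = mex{0} = 1
g(13) = mex{0} = 1
So g(13) = 1.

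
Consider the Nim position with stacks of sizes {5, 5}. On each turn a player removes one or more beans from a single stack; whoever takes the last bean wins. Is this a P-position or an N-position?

P-position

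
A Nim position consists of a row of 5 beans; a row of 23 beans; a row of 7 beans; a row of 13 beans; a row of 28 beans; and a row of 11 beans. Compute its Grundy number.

Nim-sum: 5 XOR 23 XOR 7 XOR 13 XOR 28 XOR 11 = 15.

15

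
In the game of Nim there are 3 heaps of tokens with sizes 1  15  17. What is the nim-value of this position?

31

Nim-sum: 1 XOR 15 XOR 17 = 31.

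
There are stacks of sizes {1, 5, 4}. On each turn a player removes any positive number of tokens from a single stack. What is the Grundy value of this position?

0

Compute the nim-sum pairwise:
1 ^ 5 = 4
4 ^ 4 = 0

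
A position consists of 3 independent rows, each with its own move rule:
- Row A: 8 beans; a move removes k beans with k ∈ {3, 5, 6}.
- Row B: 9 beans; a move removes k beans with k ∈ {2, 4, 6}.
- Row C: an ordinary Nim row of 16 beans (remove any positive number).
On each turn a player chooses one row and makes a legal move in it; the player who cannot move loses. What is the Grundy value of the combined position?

For row A, compute g(0), g(1), … with moves {3, 5, 6}:
g(0) = mex{} = 0
g(1) = mex{} = 0
g(2) = mex{} = 0
g(3) = mex{0} = 1
g(4) = mex{0} = 1
g(5) = mex{0} = 1
g(6) = mex{0,1} = 2
g(7) = mex{0,1} = 2
g(8) = mex{0,1} = 2
So g(8) = 2.
Build the Grundy sequence for row B with g(k) = mex{g(k−s) : s ∈ {2, 4, 6}, s ≤ k}:
k:     0  1  2  3  4  5  6  7  8  9
g(k):  0  0  1  1  2  2  3  3  0  0
So g(9) = 0.
Row C is a plain Nim row of size 16, so its Grundy value is 16.
The value of a disjunctive sum is the nim-sum of the parts.
Combined value = 2 ⊕ 0 ⊕ 16 = 18.

18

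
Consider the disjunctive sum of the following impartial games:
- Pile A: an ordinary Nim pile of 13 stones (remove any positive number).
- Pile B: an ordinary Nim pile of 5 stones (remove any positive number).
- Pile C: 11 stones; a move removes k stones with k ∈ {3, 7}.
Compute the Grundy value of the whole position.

8

Pile A is a plain Nim pile of size 13, so its Grundy value is 13.
Pile B is a plain Nim pile of size 5, so its Grundy value is 5.
For pile C, compute g(0), g(1), … with moves {3, 7}:
g(0) = mex{} = 0
g(1) = mex{} = 0
g(2) = mex{} = 0
g(3) = mex{0} = 1
g(4) = mex{0} = 1
g(5) = mex{0} = 1
g(6) = mex{1} = 0
g(7) = mex{0,1} = 2
g(8) = mex{0,1} = 2
g(9) = mex{0} = 1
g(10) = mex{1,2} = 0
g(11) = mex{1,2} = 0
So g(11) = 0.
The value of a disjunctive sum is the nim-sum of the parts.
Combined value = 13 ⊕ 5 ⊕ 0 = 8.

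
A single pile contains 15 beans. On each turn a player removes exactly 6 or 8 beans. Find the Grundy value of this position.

0

Compute g(0), g(1), … for moves {6, 8}:
k:     0  1  2  3  4  5  6  7  8  9 10 11 12 13 14 15
g(k):  0  0  0  0  0  0  1  1  1  1  1  1  2  2  0  0
So g(15) = 0.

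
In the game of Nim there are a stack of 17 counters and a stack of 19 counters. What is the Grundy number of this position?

2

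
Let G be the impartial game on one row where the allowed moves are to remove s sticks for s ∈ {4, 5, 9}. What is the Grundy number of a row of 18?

1

Grundy values for subtraction set {4, 5, 9}:
k:     0  1  2  3  4  5  6  7  8  9 10 11 12 13 14 15 16 17 18
g(k):  0  0  0  0  1  1  1  1  2  2  2  2  3  0  0  0  0  1  1
So g(18) = 1.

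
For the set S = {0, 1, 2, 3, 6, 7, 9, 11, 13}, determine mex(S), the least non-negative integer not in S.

4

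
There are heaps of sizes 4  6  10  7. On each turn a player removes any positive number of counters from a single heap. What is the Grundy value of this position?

15

Write each in binary and XOR column by column:
  0100  (4)
  0110  (6)
  1010  (10)
  0111  (7)
  ----
  1111  (15)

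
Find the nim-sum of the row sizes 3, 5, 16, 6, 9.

25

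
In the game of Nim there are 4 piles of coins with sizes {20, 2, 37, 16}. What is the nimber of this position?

35

Nim-sum: 20 ⊕ 2 ⊕ 37 ⊕ 16 = 35.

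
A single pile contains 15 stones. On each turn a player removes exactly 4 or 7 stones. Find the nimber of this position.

1

Build the Grundy sequence with g(k) = mex{g(k−s) : s ∈ {4, 7}, s ≤ k}:
k:     0  1  2  3  4  5  6  7  8  9 10 11 12 13 14 15
g(k):  0  0  0  0  1  1  1  1  2  2  2  0  0  0  0  1
So g(15) = 1.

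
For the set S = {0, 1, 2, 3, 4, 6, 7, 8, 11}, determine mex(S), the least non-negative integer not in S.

5

The values 0, 1, 2, 3, 4 are all present; 5 is the first non-negative integer missing from the set.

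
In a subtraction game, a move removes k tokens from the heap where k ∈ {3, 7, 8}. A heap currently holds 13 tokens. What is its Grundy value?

2

Compute g(0), g(1), … for moves {3, 7, 8}:
g(0) = mex{} = 0
g(1) = mex{} = 0
g(2) = mex{} = 0
g(3) = mex{0} = 1
g(4) = mex{0} = 1
g(5) = mex{0} = 1
g(6) = mex{1} = 0
g(7) = mex{0,1} = 2
g(8) = mex{0,1} = 2
g(9) = mex{0} = 1
g(10) = mex{0,1,2} = 3
g(11) = mex{1,2} = 0
g(12) = mex{1} = 0
g(13) = mex{0,1,3} = 2
So g(13) = 2.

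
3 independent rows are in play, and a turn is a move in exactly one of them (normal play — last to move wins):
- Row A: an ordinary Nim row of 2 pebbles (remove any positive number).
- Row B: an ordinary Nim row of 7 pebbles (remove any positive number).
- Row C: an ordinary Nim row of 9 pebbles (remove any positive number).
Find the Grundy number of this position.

Row A is a plain Nim row of size 2, so its Grundy value is 2.
Row B is a plain Nim row of size 7, so its Grundy value is 7.
Row C is a plain Nim row of size 9, so its Grundy value is 9.
By the Sprague-Grundy theorem, the Grundy value of a sum of independent games is the XOR of the component values.
Combined value = 2 XOR 7 XOR 9 = 12.

12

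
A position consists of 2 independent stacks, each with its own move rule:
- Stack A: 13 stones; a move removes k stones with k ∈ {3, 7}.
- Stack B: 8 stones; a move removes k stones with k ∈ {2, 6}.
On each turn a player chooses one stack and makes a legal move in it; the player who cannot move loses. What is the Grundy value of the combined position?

1

For stack A, compute g(0), g(1), … with moves {3, 7}:
g(0) = mex{} = 0
g(1) = mex{} = 0
g(2) = mex{} = 0
g(3) = mex{0} = 1
g(4) = mex{0} = 1
g(5) = mex{0} = 1
g(6) = mex{1} = 0
g(7) = mex{0,1} = 2
g(8) = mex{0,1} = 2
g(9) = mex{0} = 1
g(10) = mex{1,2} = 0
g(11) = mex{1,2} = 0
g(12) = mex{1} = 0
g(13) = mex{0} = 1
So g(13) = 1.
For stack B, compute g(0), g(1), … with moves {2, 6}:
k:     0  1  2  3  4  5  6  7  8
g(k):  0  0  1  1  0  0  1  1  0
So g(8) = 0.
By the Sprague-Grundy theorem, the Grundy value of a sum of independent games is the XOR of the component values.
Combined value = 1 XOR 0 = 1.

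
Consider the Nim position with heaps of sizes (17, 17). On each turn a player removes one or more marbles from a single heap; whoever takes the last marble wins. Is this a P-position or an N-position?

P-position

Bitwise XOR of the heap sizes:
  10001  (17)
  10001  (17)
  -----
  00000  (0)
The nim-sum is 0, so this is a P-position: the player to move is in a losing position under optimal play.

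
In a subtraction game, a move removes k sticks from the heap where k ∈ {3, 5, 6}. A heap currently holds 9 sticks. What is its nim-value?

Grundy values for subtraction set {3, 5, 6}:
g(0) = mex{} = 0
g(1) = mex{} = 0
g(2) = mex{} = 0
g(3) = mex{0} = 1
g(4) = mex{0} = 1
g(5) = mex{0} = 1
g(6) = mex{0,1} = 2
g(7) = mex{0,1} = 2
g(8) = mex{0,1} = 2
g(9) = mex{1,2} = 0
So g(9) = 0.

0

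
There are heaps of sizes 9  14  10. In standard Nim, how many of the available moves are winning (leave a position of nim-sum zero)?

Compute the nim-sum pairwise:
9 XOR 14 = 7
7 XOR 10 = 13
The overall nim-sum is X = 13. A heap of size p has a winning move iff p XOR X < p (reduce it to p XOR X).
  9: 9 XOR 13 = 4 < 9 — winning move (to 4).
  14: 14 XOR 13 = 3 < 14 — winning move (to 3).
  10: 10 XOR 13 = 7 < 10 — winning move (to 7).
That gives 3 winning moves.

3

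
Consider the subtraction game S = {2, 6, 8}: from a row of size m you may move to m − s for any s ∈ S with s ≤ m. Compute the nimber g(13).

2

Grundy values for subtraction set {2, 6, 8}:
g(0) = mex{} = 0
g(1) = mex{} = 0
g(2) = mex{0} = 1
g(3) = mex{0} = 1
g(4) = mex{1} = 0
g(5) = mex{1} = 0
g(6) = mex{0} = 1
g(7) = mex{0} = 1
g(8) = mex{0,1} = 2
g(9) = mex{0,1} = 2
g(10) = mex{0,1,2} = 3
g(11) = mex{0,1,2} = 3
g(12) = mex{0,1,3} = 2
g(13) = mex{0,1,3} = 2
So g(13) = 2.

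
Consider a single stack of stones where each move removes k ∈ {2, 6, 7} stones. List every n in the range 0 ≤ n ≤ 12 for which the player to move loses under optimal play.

0, 1, 4, 5, 9

Grundy values for subtraction set {2, 6, 7}:
k:     0  1  2  3  4  5  6  7  8  9 10 11 12
g(k):  0  0  1  1  0  0  1  1  2  0  3  1  2
The P-positions (g = 0) in 0..12 are 0, 1, 4, 5, 9.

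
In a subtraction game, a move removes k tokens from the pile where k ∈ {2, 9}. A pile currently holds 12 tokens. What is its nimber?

Build the Grundy sequence with g(k) = mex{g(k−s) : s ∈ {2, 9}, s ≤ k}:
g(0) = mex{} = 0
g(1) = mex{} = 0
g(2) = mex{0} = 1
g(3) = mex{0} = 1
g(4) = mex{1} = 0
g(5) = mex{1} = 0
g(6) = mex{0} = 1
g(7) = mex{0} = 1
g(8) = mex{1} = 0
g(9) = mex{0,1} = 2
g(10) = mex{0} = 1
g(11) = mex{1,2} = 0
g(12) = mex{1} = 0
So g(12) = 0.

0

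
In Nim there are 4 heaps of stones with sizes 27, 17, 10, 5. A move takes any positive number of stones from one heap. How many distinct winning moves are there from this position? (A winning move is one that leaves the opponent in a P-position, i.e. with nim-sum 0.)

1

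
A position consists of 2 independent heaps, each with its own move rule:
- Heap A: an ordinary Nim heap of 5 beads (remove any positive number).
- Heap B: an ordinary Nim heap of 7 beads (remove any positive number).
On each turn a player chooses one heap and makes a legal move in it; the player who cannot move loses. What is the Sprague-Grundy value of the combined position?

Heap A is a plain Nim heap of size 5, so its Grundy value is 5.
Heap B is a plain Nim heap of size 7, so its Grundy value is 7.
The value of a disjunctive sum is the nim-sum of the parts.
Combined value = 5 ⊕ 7 = 2.

2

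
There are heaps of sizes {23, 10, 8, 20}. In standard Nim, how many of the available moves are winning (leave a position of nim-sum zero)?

Nim-sum: 23 ^ 10 ^ 8 ^ 20 = 1.
The overall nim-sum is X = 1. A heap of size p has a winning move iff p XOR X < p (reduce it to p XOR X).
  23: 23 XOR 1 = 22 < 23 — winning move (to 22).
  10: 10 XOR 1 = 11 ≥ 10 — no move.
  8: 8 XOR 1 = 9 ≥ 8 — no move.
  20: 20 XOR 1 = 21 ≥ 20 — no move.
That gives 1 winning move.

1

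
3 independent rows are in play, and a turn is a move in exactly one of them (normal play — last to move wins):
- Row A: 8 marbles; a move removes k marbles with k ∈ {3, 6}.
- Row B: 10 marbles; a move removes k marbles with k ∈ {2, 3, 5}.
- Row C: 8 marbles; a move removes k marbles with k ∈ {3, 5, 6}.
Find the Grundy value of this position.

Build the Grundy sequence for row A with g(k) = mex{g(k−s) : s ∈ {3, 6}, s ≤ k}:
g(0) = mex{} = 0
g(1) = mex{} = 0
g(2) = mex{} = 0
g(3) = mex{0} = 1
g(4) = mex{0} = 1
g(5) = mex{0} = 1
g(6) = mex{0,1} = 2
g(7) = mex{0,1} = 2
g(8) = mex{0,1} = 2
So g(8) = 2.
Build the Grundy sequence for row B with g(k) = mex{g(k−s) : s ∈ {2, 3, 5}, s ≤ k}:
k:     0  1  2  3  4  5  6  7  8  9 10
g(k):  0  0  1  1  2  2  3  0  0  1  1
So g(10) = 1.
For row C, compute g(0), g(1), … with moves {3, 5, 6}:
g(0) = mex{} = 0
g(1) = mex{} = 0
g(2) = mex{} = 0
g(3) = mex{0} = 1
g(4) = mex{0} = 1
g(5) = mex{0} = 1
g(6) = mex{0,1} = 2
g(7) = mex{0,1} = 2
g(8) = mex{0,1} = 2
So g(8) = 2.
The value of a disjunctive sum is the nim-sum of the parts.
Combined value = 2 ⊕ 1 ⊕ 2 = 1.

1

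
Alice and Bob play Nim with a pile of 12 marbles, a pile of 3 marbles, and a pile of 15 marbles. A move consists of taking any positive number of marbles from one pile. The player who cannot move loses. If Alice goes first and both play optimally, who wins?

Nim-sum: 12 XOR 3 XOR 15 = 0.
The nim-sum is 0, so this is a P-position: the player to move is in a losing position under optimal play; Alice is about to move from it and so loses — Bob wins.

Bob wins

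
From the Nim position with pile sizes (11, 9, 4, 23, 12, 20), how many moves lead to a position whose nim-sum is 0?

Nim-sum: 11 ^ 9 ^ 4 ^ 23 ^ 12 ^ 20 = 9.
The overall nim-sum is X = 9. A pile of size p has a winning move iff p XOR X < p (reduce it to p XOR X).
  11: 11 XOR 9 = 2 < 11 — winning move (to 2).
  9: 9 XOR 9 = 0 < 9 — winning move (to 0).
  4: 4 XOR 9 = 13 ≥ 4 — no move.
  23: 23 XOR 9 = 30 ≥ 23 — no move.
  12: 12 XOR 9 = 5 < 12 — winning move (to 5).
  20: 20 XOR 9 = 29 ≥ 20 — no move.
That gives 3 winning moves.

3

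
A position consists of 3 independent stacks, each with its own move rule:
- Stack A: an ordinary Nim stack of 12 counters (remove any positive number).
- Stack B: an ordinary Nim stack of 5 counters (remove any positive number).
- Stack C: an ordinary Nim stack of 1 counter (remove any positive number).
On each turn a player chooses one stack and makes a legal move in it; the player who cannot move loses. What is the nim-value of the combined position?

Stack A is a plain Nim stack of size 12, so its Grundy value is 12.
Stack B is a plain Nim stack of size 5, so its Grundy value is 5.
Stack C is a plain Nim stack of size 1, so its Grundy value is 1.
By the Sprague-Grundy theorem, the Grundy value of a sum of independent games is the XOR of the component values.
Combined value = 12 XOR 5 XOR 1 = 8.

8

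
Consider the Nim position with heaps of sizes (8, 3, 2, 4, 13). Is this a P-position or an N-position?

Bitwise XOR of the heap sizes:
  1000  (8)
  0011  (3)
  0010  (2)
  0100  (4)
  1101  (13)
  ----
  0000  (0)
The nim-sum is 0, so this is a P-position: the player to move is in a losing position under optimal play.

P-position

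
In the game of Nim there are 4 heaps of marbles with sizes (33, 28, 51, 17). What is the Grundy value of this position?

Bitwise XOR of the heap sizes:
  100001  (33)
  011100  (28)
  110011  (51)
  010001  (17)
  ------
  011111  (31)

31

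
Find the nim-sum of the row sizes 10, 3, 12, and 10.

Compute the nim-sum pairwise:
10 ^ 3 = 9
9 ^ 12 = 5
5 ^ 10 = 15

15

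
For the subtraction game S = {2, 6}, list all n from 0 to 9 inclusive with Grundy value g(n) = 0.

0, 1, 4, 5, 8, 9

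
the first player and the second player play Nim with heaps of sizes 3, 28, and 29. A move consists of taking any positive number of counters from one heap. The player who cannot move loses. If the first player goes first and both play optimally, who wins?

Compute the nim-sum pairwise:
3 ^ 28 = 31
31 ^ 29 = 2
The nim-sum is 2 ≠ 0, so this is an N-position: the player to move can win; the first player has a winning move.

the first player wins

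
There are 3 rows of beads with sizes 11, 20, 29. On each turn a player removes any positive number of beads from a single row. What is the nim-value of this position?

2

Write each in binary and XOR column by column:
  01011  (11)
  10100  (20)
  11101  (29)
  -----
  00010  (2)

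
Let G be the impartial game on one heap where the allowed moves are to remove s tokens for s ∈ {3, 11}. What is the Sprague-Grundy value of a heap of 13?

2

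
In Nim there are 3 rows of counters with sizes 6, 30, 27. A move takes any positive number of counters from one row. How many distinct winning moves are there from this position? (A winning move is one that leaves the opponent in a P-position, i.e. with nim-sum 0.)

3

Nim-sum: 6 XOR 30 XOR 27 = 3.
The overall nim-sum is X = 3. A row of size p has a winning move iff p XOR X < p (reduce it to p XOR X).
  6: 6 XOR 3 = 5 < 6 — winning move (to 5).
  30: 30 XOR 3 = 29 < 30 — winning move (to 29).
  27: 27 XOR 3 = 24 < 27 — winning move (to 24).
That gives 3 winning moves.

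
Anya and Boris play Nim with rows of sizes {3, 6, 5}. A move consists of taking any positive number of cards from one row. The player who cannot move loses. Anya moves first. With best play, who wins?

Boris wins

Compute the nim-sum pairwise:
3 ⊕ 6 = 5
5 ⊕ 5 = 0
The nim-sum is 0, so this is a P-position: the player to move is in a losing position under optimal play; Anya is about to move from it and so loses — Boris wins.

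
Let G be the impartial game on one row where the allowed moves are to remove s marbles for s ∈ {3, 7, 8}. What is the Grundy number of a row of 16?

0

Grundy values for subtraction set {3, 7, 8}:
k:     0  1  2  3  4  5  6  7  8  9 10 11 12 13 14 15 16
g(k):  0  0  0  1  1  1  0  2  2  1  3  0  0  2  1  1  0
So g(16) = 0.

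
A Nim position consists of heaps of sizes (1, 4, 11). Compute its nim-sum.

Bitwise XOR of the heap sizes:
  0001  (1)
  0100  (4)
  1011  (11)
  ----
  1110  (14)

14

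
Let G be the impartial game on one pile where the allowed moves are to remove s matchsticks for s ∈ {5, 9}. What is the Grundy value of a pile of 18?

Compute g(0), g(1), … for moves {5, 9}:
k:     0  1  2  3  4  5  6  7  8  9 10 11 12 13 14 15 16 17 18
g(k):  0  0  0  0  0  1  1  1  1  1  2  2  2  2  0  0  0  0  0
So g(18) = 0.

0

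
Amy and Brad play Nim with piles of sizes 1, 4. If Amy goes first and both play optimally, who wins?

Nim-sum: 1 XOR 4 = 5.
The nim-sum is 5 ≠ 0, so this is an N-position: the player to move can win; Amy has a winning move.

Amy wins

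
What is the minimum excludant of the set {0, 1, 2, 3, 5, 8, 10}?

4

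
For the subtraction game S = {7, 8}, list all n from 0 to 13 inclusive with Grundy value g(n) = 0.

0, 1, 2, 3, 4, 5, 6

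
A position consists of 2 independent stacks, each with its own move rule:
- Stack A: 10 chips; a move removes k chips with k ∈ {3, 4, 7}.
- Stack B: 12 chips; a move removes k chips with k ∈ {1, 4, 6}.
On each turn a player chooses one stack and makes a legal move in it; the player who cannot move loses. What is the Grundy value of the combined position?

Grundy values for stack A (subtraction set {3, 4, 7}):
g(0) = mex{} = 0
g(1) = mex{} = 0
g(2) = mex{} = 0
g(3) = mex{0} = 1
g(4) = mex{0} = 1
g(5) = mex{0} = 1
g(6) = mex{0,1} = 2
g(7) = mex{0,1} = 2
g(8) = mex{0,1} = 2
g(9) = mex{0,1,2} = 3
g(10) = mex{1,2} = 0
So g(10) = 0.
Build the Grundy sequence for stack B with g(k) = mex{g(k−s) : s ∈ {1, 4, 6}, s ≤ k}:
g(0) = mex{} = 0
g(1) = mex{0} = 1
g(2) = mex{1} = 0
g(3) = mex{0} = 1
g(4) = mex{0,1} = 2
g(5) = mex{1,2} = 0
g(6) = mex{0} = 1
g(7) = mex{1} = 0
g(8) = mex{0,2} = 1
g(9) = mex{0,1} = 2
g(10) = mex{1,2} = 0
g(11) = mex{0} = 1
g(12) = mex{1} = 0
So g(12) = 0.
By the Sprague-Grundy theorem, the Grundy value of a sum of independent games is the XOR of the component values.
Combined value = 0 ⊕ 0 = 0.

0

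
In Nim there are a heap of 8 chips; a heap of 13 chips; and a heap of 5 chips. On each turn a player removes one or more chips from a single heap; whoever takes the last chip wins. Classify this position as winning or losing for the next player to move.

Losing position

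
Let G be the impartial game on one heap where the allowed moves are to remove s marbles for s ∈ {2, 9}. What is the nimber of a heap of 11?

0

Build the Grundy sequence with g(k) = mex{g(k−s) : s ∈ {2, 9}, s ≤ k}:
g(0) = mex{} = 0
g(1) = mex{} = 0
g(2) = mex{0} = 1
g(3) = mex{0} = 1
g(4) = mex{1} = 0
g(5) = mex{1} = 0
g(6) = mex{0} = 1
g(7) = mex{0} = 1
g(8) = mex{1} = 0
g(9) = mex{0,1} = 2
g(10) = mex{0} = 1
g(11) = mex{1,2} = 0
So g(11) = 0.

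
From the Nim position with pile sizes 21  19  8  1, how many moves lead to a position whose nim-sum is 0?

In binary:
  10101  (21)
  10011  (19)
  01000  (8)
  00001  (1)
  -----
  01111  (15)
The overall nim-sum is X = 15. A pile of size p has a winning move iff p XOR X < p (reduce it to p XOR X).
  21: 21 XOR 15 = 26 ≥ 21 — no move.
  19: 19 XOR 15 = 28 ≥ 19 — no move.
  8: 8 XOR 15 = 7 < 8 — winning move (to 7).
  1: 1 XOR 15 = 14 ≥ 1 — no move.
That gives 1 winning move.

1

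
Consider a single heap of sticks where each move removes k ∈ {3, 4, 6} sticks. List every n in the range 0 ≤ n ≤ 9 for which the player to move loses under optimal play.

0, 1, 2, 9

Build the Grundy sequence with g(k) = mex{g(k−s) : s ∈ {3, 4, 6}, s ≤ k}:
k:     0  1  2  3  4  5  6  7  8  9
g(k):  0  0  0  1  1  1  2  2  2  0
The P-positions (g = 0) in 0..9 are 0, 1, 2, 9.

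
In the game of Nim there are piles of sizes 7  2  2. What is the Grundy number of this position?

7

Bitwise XOR of the heap sizes:
  111  (7)
  010  (2)
  010  (2)
  ---
  111  (7)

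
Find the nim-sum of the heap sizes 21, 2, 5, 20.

Compute the nim-sum pairwise:
21 ^ 2 = 23
23 ^ 5 = 18
18 ^ 20 = 6

6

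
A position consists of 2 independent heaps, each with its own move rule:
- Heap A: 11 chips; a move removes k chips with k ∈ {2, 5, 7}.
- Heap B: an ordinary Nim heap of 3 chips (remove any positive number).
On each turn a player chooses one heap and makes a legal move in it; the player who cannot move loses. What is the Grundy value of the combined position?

Build the Grundy sequence for heap A with g(k) = mex{g(k−s) : s ∈ {2, 5, 7}, s ≤ k}:
g(0) = mex{} = 0
g(1) = mex{} = 0
g(2) = mex{0} = 1
g(3) = mex{0} = 1
g(4) = mex{1} = 0
g(5) = mex{0,1} = 2
g(6) = mex{0} = 1
g(7) = mex{0,1,2} = 3
g(8) = mex{0,1} = 2
g(9) = mex{0,1,3} = 2
g(10) = mex{1,2} = 0
g(11) = mex{0,1,2} = 3
So g(11) = 3.
Heap B is a plain Nim heap of size 3, so its Grundy value is 3.
The value of a disjunctive sum is the nim-sum of the parts.
Combined value = 3 XOR 3 = 0.

0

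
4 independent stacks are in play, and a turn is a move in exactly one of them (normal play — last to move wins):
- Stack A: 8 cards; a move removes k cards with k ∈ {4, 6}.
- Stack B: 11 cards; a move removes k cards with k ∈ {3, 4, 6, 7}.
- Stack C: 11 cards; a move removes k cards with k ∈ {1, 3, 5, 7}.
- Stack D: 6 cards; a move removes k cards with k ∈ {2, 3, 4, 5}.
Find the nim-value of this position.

Grundy values for stack A (subtraction set {4, 6}):
g(0) = mex{} = 0
g(1) = mex{} = 0
g(2) = mex{} = 0
g(3) = mex{} = 0
g(4) = mex{0} = 1
g(5) = mex{0} = 1
g(6) = mex{0} = 1
g(7) = mex{0} = 1
g(8) = mex{0,1} = 2
So g(8) = 2.
For stack B, compute g(0), g(1), … with moves {3, 4, 6, 7}:
g(0) = mex{} = 0
g(1) = mex{} = 0
g(2) = mex{} = 0
g(3) = mex{0} = 1
g(4) = mex{0} = 1
g(5) = mex{0} = 1
g(6) = mex{0,1} = 2
g(7) = mex{0,1} = 2
g(8) = mex{0,1} = 2
g(9) = mex{0,1,2} = 3
g(10) = mex{1,2} = 0
g(11) = mex{1,2} = 0
So g(11) = 0.
For stack C, compute g(0), g(1), … with moves {1, 3, 5, 7}:
k:     0  1  2  3  4  5  6  7  8  9 10 11
g(k):  0  1  0  1  0  1  0  1  0  1  0  1
So g(11) = 1.
Grundy values for stack D (subtraction set {2, 3, 4, 5}):
g(0) = mex{} = 0
g(1) = mex{} = 0
g(2) = mex{0} = 1
g(3) = mex{0} = 1
g(4) = mex{0,1} = 2
g(5) = mex{0,1} = 2
g(6) = mex{0,1,2} = 3
So g(6) = 3.
By the Sprague-Grundy theorem, the Grundy value of a sum of independent games is the XOR of the component values.
Combined value = 2 XOR 0 XOR 1 XOR 3 = 0.

0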